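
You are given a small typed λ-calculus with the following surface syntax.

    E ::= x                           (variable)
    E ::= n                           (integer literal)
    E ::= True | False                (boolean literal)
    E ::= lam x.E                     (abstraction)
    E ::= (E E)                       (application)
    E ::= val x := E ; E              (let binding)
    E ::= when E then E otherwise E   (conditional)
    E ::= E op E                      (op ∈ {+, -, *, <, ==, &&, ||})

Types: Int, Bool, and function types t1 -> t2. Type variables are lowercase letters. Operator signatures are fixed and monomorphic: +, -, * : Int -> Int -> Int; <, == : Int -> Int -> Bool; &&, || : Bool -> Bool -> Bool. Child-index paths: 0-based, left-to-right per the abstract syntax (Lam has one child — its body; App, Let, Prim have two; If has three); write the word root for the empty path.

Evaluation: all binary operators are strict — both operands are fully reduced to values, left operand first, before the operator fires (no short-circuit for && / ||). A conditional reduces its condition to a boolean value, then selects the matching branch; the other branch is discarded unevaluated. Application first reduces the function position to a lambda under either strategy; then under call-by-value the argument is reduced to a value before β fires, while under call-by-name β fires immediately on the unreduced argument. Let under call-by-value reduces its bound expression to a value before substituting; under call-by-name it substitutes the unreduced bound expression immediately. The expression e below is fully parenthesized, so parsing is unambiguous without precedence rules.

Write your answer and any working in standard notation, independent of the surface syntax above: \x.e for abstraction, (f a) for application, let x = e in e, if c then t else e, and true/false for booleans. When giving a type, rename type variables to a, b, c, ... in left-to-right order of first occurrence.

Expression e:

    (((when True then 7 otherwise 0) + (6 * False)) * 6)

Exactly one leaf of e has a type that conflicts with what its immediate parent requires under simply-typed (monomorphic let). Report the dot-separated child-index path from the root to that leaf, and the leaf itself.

Answer: 0.1.1 : false

Working:
  unify Bool ~ Bool
  unify Int ~ Int
  unify Int ~ Int
  unify Int ~ Int
  unify Bool ~ Int
  FAIL: mismatch Bool ~ Int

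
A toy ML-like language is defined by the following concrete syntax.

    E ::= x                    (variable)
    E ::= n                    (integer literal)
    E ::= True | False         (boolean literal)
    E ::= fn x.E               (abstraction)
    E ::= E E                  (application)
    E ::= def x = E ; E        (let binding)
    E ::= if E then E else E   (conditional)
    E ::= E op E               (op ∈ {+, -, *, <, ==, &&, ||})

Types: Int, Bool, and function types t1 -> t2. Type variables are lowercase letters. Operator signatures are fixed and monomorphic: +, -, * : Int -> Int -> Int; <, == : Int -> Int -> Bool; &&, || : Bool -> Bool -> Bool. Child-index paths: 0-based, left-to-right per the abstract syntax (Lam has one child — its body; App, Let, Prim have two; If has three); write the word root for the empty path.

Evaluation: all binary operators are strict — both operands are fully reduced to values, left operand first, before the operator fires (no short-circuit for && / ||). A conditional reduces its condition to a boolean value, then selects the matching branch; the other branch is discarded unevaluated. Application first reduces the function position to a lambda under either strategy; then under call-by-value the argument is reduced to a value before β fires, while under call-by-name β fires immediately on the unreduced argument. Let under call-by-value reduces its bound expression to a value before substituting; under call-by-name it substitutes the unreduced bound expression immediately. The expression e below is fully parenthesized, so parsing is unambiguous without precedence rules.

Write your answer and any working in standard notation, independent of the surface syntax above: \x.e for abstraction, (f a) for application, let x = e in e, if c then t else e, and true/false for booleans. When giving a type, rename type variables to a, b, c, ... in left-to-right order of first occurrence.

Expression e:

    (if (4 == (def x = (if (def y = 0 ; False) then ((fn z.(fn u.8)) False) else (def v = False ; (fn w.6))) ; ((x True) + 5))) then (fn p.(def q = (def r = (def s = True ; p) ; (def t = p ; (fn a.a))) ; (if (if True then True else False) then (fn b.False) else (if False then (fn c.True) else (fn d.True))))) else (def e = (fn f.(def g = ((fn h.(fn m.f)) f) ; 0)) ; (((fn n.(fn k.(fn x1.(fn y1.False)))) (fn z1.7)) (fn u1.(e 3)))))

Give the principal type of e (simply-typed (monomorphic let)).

Working:
  unify Int ~ Int
let y : Int
  unify Bool ~ Bool
\u._ : b -> Int
\z._ : a -> b -> Int
  unify a -> b -> Int ~ Bool -> c
  unify a ~ Bool
  unify b -> Int ~ c
_ _ : b -> Int
let v : Bool
\w._ : d -> Int
  unify b -> Int ~ d -> Int
  unify b ~ d
  unify Int ~ Int
let x : d -> Int
x : d -> Int
  unify d -> Int ~ Bool -> e
  unify d ~ Bool
  unify Int ~ e
_ _ : Int
  unify Int ~ Int
  unify Int ~ Int
  unify Int ~ Int
  unify Bool ~ Bool
let s : Bool
p : f
let r : f
p : f
let t : f
a : g
\a._ : g -> g
let q : g -> g
  unify Bool ~ Bool
  unify Bool ~ Bool
  unify Bool ~ Bool
\b._ : h -> Bool
  unify Bool ~ Bool
\c._ : i -> Bool
\d._ : j -> Bool
  unify i -> Bool ~ j -> Bool
  unify i ~ j
  unify Bool ~ Bool
  unify h -> Bool ~ j -> Bool
  unify h ~ j
  unify Bool ~ Bool
\p._ : f -> j -> Bool
f : k
\m._ : m -> k
\h._ : l -> m -> k
f : k
  unify l -> m -> k ~ k -> n
  unify l ~ k
  unify m -> k ~ n
_ _ : m -> k
let g : m -> k
\f._ : k -> Int
let e : k -> Int
\y1._ : r -> Bool
\x1._ : q -> r -> Bool
\k._ : p -> q -> r -> Bool
\n._ : o -> p -> q -> r -> Bool
\z1._ : s -> Int
  unify o -> p -> q -> r -> Bool ~ (s -> Int) -> t
  unify o ~ s -> Int
  unify p -> q -> r -> Bool ~ t
_ _ : p -> q -> r -> Bool
e : k -> Int
  unify k -> Int ~ Int -> v
  unify k ~ Int
  unify Int ~ v
_ _ : Int
\u1._ : u -> Int
  unify p -> q -> r -> Bool ~ (u -> Int) -> w
  unify p ~ u -> Int
  unify q -> r -> Bool ~ w
_ _ : q -> r -> Bool
  unify f -> j -> Bool ~ q -> r -> Bool
  unify f ~ q
  unify j -> Bool ~ r -> Bool
  unify j ~ r
  unify Bool ~ Bool

Answer: a -> b -> Bool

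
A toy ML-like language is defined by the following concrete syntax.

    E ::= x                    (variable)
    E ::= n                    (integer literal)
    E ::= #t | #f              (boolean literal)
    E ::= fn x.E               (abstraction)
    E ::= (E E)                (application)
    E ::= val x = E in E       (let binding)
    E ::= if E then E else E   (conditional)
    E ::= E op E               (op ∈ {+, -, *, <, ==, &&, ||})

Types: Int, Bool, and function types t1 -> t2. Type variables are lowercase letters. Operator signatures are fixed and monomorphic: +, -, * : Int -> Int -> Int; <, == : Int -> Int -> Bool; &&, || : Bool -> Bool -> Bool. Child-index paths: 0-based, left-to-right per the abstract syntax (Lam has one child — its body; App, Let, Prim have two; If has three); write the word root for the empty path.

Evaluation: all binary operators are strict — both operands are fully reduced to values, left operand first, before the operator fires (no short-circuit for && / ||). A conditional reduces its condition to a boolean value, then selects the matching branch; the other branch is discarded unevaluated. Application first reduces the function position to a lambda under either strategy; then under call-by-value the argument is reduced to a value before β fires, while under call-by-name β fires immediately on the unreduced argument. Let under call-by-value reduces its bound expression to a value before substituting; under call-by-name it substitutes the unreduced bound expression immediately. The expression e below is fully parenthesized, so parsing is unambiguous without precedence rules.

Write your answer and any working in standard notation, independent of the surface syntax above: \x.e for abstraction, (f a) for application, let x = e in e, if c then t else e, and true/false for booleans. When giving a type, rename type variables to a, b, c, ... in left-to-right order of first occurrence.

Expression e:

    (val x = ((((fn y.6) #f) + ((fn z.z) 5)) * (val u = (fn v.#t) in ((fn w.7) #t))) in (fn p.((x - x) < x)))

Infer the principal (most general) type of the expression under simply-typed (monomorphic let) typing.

Answer: a -> Bool

Working:
\y._ : a -> Int
  unify a -> Int ~ Bool -> b
  unify a ~ Bool
  unify Int ~ b
_ _ : Int
  unify Int ~ Int
z : c
\z._ : c -> c
  unify c -> c ~ Int -> d
  unify c ~ Int
  unify Int ~ d
_ _ : Int
  unify Int ~ Int
  unify Int ~ Int
\v._ : e -> Bool
let u : e -> Bool
\w._ : f -> Int
  unify f -> Int ~ Bool -> g
  unify f ~ Bool
  unify Int ~ g
_ _ : Int
  unify Int ~ Int
let x : Int
x : Int
  unify Int ~ Int
x : Int
  unify Int ~ Int
  unify Int ~ Int
x : Int
  unify Int ~ Int
\p._ : h -> Bool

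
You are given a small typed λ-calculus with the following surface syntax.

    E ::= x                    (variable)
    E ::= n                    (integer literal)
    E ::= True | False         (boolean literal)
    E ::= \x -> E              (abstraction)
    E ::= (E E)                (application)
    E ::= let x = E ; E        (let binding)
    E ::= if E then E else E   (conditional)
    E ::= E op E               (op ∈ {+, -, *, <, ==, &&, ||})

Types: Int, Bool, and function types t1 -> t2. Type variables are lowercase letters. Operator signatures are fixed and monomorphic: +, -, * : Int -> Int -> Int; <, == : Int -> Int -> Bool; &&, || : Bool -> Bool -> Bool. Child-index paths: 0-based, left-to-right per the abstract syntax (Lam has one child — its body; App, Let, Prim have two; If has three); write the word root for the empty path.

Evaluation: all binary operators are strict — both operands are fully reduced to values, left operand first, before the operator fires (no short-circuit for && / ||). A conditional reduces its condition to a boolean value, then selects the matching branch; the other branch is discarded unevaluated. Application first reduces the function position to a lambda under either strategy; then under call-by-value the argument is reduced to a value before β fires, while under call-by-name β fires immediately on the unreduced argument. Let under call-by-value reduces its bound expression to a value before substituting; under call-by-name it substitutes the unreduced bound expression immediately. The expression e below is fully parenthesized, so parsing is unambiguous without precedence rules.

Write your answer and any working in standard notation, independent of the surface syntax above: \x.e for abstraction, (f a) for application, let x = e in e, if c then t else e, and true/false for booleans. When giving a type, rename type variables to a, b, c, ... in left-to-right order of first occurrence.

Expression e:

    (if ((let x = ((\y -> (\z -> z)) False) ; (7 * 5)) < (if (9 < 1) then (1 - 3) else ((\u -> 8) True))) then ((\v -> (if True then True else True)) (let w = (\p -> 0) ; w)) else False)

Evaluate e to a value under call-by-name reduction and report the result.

Answer: false

Working:
step 0: (if ((let x = ((\y.(\z.z)) false) in (7 * 5)) < (if (9 < 1) then (1 - 3) else ((\u.8) true))) then ((\v.(if true then true else true)) (let w = (\p.0) in w)) else false)
step 1: [let@0.0] (if ((7 * 5) < (if (9 < 1) then (1 - 3) else ((\u.8) true))) then ((\v.(if true then true else true)) (let w = (\p.0) in w)) else false)
step 2: [delta@0.0] (if (35 < (if (9 < 1) then (1 - 3) else ((\u.8) true))) then ((\v.(if true then true else true)) (let w = (\p.0) in w)) else false)
step 3: [delta@0.1.0] (if (35 < (if false then (1 - 3) else ((\u.8) true))) then ((\v.(if true then true else true)) (let w = (\p.0) in w)) else false)
step 4: [if@0.1] (if (35 < ((\u.8) true)) then ((\v.(if true then true else true)) (let w = (\p.0) in w)) else false)
step 5: [beta@0.1] (if (35 < 8) then ((\v.(if true then true else true)) (let w = (\p.0) in w)) else false)
step 6: [delta@0] (if false then ((\v.(if true then true else true)) (let w = (\p.0) in w)) else false)
step 7: [if@root] false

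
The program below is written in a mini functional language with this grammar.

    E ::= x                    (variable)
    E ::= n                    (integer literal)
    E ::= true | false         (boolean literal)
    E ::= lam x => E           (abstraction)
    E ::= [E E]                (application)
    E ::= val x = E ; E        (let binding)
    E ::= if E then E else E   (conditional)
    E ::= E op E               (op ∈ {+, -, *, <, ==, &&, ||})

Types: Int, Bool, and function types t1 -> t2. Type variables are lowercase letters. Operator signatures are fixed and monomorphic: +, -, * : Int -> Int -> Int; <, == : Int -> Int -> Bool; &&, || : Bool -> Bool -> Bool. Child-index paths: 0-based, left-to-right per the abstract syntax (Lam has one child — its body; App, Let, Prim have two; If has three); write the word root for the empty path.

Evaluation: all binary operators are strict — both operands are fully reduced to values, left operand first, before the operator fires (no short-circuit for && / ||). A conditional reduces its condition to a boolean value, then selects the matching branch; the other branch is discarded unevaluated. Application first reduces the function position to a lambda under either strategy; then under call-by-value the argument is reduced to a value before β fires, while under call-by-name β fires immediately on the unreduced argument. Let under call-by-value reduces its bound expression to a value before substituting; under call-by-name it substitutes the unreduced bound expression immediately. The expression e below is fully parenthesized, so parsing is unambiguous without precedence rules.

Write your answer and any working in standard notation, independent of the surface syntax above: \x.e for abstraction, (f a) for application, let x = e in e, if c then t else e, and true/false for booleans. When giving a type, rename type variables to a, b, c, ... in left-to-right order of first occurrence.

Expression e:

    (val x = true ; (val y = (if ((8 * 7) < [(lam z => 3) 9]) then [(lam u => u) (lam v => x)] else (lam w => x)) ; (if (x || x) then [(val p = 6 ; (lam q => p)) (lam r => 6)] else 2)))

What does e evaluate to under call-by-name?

Answer: 6

Derivation:
step 0: (let x = true in (let y = (if ((8 * 7) < ((\z.3) 9)) then ((\u.u) (\v.x)) else (\w.x)) in (if (x || x) then ((let p = 6 in (\q.p)) (\r.6)) else 2)))
step 1: [let@root] (let y = (if ((8 * 7) < ((\z.3) 9)) then ((\u.u) (\v.true)) else (\w.true)) in (if (true || true) then ((let p = 6 in (\q.p)) (\r.6)) else 2))
step 2: [let@root] (if (true || true) then ((let p = 6 in (\q.p)) (\r.6)) else 2)
step 3: [delta@0] (if true then ((let p = 6 in (\q.p)) (\r.6)) else 2)
step 4: [if@root] ((let p = 6 in (\q.p)) (\r.6))
step 5: [let@0] ((\q.6) (\r.6))
step 6: [beta@root] 6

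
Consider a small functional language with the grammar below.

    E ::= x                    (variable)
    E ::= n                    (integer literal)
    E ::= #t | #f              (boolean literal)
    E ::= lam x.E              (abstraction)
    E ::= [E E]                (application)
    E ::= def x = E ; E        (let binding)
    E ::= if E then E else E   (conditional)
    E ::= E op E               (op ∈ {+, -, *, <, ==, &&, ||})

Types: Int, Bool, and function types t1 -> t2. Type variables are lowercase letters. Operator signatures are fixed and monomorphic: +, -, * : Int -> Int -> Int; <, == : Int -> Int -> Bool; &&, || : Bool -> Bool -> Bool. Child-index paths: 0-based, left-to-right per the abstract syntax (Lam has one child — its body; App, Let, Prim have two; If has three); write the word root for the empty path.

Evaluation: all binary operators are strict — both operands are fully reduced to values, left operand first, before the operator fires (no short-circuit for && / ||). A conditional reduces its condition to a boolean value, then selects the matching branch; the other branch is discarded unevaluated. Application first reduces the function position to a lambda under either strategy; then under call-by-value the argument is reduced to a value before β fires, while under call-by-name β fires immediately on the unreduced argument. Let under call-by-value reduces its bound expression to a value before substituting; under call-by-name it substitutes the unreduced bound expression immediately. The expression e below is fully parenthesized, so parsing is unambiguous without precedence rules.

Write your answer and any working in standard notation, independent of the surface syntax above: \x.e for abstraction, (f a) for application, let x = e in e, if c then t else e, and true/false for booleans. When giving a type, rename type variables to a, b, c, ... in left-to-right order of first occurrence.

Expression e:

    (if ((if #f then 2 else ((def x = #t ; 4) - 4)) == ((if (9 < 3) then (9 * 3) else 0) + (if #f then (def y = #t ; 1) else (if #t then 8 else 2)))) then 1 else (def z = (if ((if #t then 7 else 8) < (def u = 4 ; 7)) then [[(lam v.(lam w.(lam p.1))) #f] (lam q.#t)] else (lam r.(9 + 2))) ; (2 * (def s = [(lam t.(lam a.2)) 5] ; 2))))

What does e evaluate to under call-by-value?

Answer: 4

Trace:
step 0: (if ((if false then 2 else ((let x = true in 4) - 4)) == ((if (9 < 3) then (9 * 3) else 0) + (if false then (let y = true in 1) else (if true then 8 else 2)))) then 1 else (let z = (if ((if true then 7 else 8) < (let u = 4 in 7)) then (((\v.(\w.(\p.1))) false) (\q.true)) else (\r.(9 + 2))) in (2 * (let s = ((\t.(\a.2)) 5) in 2))))
step 1: [if@0.0] (if (((let x = true in 4) - 4) == ((if (9 < 3) then (9 * 3) else 0) + (if false then (let y = true in 1) else (if true then 8 else 2)))) then 1 else (let z = (if ((if true then 7 else 8) < (let u = 4 in 7)) then (((\v.(\w.(\p.1))) false) (\q.true)) else (\r.(9 + 2))) in (2 * (let s = ((\t.(\a.2)) 5) in 2))))
step 2: [let@0.0.0] (if ((4 - 4) == ((if (9 < 3) then (9 * 3) else 0) + (if false then (let y = true in 1) else (if true then 8 else 2)))) then 1 else (let z = (if ((if true then 7 else 8) < (let u = 4 in 7)) then (((\v.(\w.(\p.1))) false) (\q.true)) else (\r.(9 + 2))) in (2 * (let s = ((\t.(\a.2)) 5) in 2))))
step 3: [delta@0.0] (if (0 == ((if (9 < 3) then (9 * 3) else 0) + (if false then (let y = true in 1) else (if true then 8 else 2)))) then 1 else (let z = (if ((if true then 7 else 8) < (let u = 4 in 7)) then (((\v.(\w.(\p.1))) false) (\q.true)) else (\r.(9 + 2))) in (2 * (let s = ((\t.(\a.2)) 5) in 2))))
step 4: [delta@0.1.0.0] (if (0 == ((if false then (9 * 3) else 0) + (if false then (let y = true in 1) else (if true then 8 else 2)))) then 1 else (let z = (if ((if true then 7 else 8) < (let u = 4 in 7)) then (((\v.(\w.(\p.1))) false) (\q.true)) else (\r.(9 + 2))) in (2 * (let s = ((\t.(\a.2)) 5) in 2))))
step 5: [if@0.1.0] (if (0 == (0 + (if false then (let y = true in 1) else (if true then 8 else 2)))) then 1 else (let z = (if ((if true then 7 else 8) < (let u = 4 in 7)) then (((\v.(\w.(\p.1))) false) (\q.true)) else (\r.(9 + 2))) in (2 * (let s = ((\t.(\a.2)) 5) in 2))))
step 6: [if@0.1.1] (if (0 == (0 + (if true then 8 else 2))) then 1 else (let z = (if ((if true then 7 else 8) < (let u = 4 in 7)) then (((\v.(\w.(\p.1))) false) (\q.true)) else (\r.(9 + 2))) in (2 * (let s = ((\t.(\a.2)) 5) in 2))))
step 7: [if@0.1.1] (if (0 == (0 + 8)) then 1 else (let z = (if ((if true then 7 else 8) < (let u = 4 in 7)) then (((\v.(\w.(\p.1))) false) (\q.true)) else (\r.(9 + 2))) in (2 * (let s = ((\t.(\a.2)) 5) in 2))))
step 8: [delta@0.1] (if (0 == 8) then 1 else (let z = (if ((if true then 7 else 8) < (let u = 4 in 7)) then (((\v.(\w.(\p.1))) false) (\q.true)) else (\r.(9 + 2))) in (2 * (let s = ((\t.(\a.2)) 5) in 2))))
step 9: [delta@0] (if false then 1 else (let z = (if ((if true then 7 else 8) < (let u = 4 in 7)) then (((\v.(\w.(\p.1))) false) (\q.true)) else (\r.(9 + 2))) in (2 * (let s = ((\t.(\a.2)) 5) in 2))))
step 10: [if@root] (let z = (if ((if true then 7 else 8) < (let u = 4 in 7)) then (((\v.(\w.(\p.1))) false) (\q.true)) else (\r.(9 + 2))) in (2 * (let s = ((\t.(\a.2)) 5) in 2)))
step 11: [if@0.0.0] (let z = (if (7 < (let u = 4 in 7)) then (((\v.(\w.(\p.1))) false) (\q.true)) else (\r.(9 + 2))) in (2 * (let s = ((\t.(\a.2)) 5) in 2)))
step 12: [let@0.0.1] (let z = (if (7 < 7) then (((\v.(\w.(\p.1))) false) (\q.true)) else (\r.(9 + 2))) in (2 * (let s = ((\t.(\a.2)) 5) in 2)))
step 13: [delta@0.0] (let z = (if false then (((\v.(\w.(\p.1))) false) (\q.true)) else (\r.(9 + 2))) in (2 * (let s = ((\t.(\a.2)) 5) in 2)))
step 14: [if@0] (let z = (\r.(9 + 2)) in (2 * (let s = ((\t.(\a.2)) 5) in 2)))
step 15: [let@root] (2 * (let s = ((\t.(\a.2)) 5) in 2))
step 16: [beta@1.0] (2 * (let s = (\a.2) in 2))
step 17: [let@1] (2 * 2)
step 18: [delta@root] 4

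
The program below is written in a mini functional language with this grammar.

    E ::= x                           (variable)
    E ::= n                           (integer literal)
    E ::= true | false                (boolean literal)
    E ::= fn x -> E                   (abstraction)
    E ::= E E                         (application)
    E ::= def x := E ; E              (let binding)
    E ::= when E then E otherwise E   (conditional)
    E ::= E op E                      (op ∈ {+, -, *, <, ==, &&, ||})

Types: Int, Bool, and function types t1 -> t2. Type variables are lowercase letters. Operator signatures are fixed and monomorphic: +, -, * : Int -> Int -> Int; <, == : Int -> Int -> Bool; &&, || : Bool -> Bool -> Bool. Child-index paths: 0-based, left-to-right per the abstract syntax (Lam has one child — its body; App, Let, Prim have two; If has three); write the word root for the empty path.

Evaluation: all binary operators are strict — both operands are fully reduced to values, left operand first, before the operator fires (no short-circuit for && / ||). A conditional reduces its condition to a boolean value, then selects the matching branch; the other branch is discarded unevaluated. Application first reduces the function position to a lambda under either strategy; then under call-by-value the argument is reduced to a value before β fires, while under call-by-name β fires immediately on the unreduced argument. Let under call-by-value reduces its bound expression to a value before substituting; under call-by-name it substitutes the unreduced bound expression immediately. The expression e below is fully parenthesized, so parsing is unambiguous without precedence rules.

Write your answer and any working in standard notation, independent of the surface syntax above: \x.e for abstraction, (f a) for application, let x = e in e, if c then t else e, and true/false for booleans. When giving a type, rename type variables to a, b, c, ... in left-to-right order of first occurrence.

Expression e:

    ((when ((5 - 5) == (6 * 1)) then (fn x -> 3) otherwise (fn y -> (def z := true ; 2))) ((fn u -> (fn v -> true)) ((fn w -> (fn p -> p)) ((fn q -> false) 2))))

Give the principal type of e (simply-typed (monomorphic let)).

Working:
  unify Int ~ Int
  unify Int ~ Int
  unify Int ~ Int
  unify Int ~ Int
  unify Int ~ Int
  unify Int ~ Int
  unify Bool ~ Bool
\x._ : a -> Int
let z : Bool
\y._ : b -> Int
  unify a -> Int ~ b -> Int
  unify a ~ b
  unify Int ~ Int
\v._ : d -> Bool
\u._ : c -> d -> Bool
p : f
\p._ : f -> f
\w._ : e -> f -> f
\q._ : g -> Bool
  unify g -> Bool ~ Int -> h
  unify g ~ Int
  unify Bool ~ h
_ _ : Bool
  unify e -> f -> f ~ Bool -> i
  unify e ~ Bool
  unify f -> f ~ i
_ _ : f -> f
  unify c -> d -> Bool ~ (f -> f) -> j
  unify c ~ f -> f
  unify d -> Bool ~ j
_ _ : d -> Bool
  unify b -> Int ~ (d -> Bool) -> k
  unify b ~ d -> Bool
  unify Int ~ k
_ _ : Int

Answer: Int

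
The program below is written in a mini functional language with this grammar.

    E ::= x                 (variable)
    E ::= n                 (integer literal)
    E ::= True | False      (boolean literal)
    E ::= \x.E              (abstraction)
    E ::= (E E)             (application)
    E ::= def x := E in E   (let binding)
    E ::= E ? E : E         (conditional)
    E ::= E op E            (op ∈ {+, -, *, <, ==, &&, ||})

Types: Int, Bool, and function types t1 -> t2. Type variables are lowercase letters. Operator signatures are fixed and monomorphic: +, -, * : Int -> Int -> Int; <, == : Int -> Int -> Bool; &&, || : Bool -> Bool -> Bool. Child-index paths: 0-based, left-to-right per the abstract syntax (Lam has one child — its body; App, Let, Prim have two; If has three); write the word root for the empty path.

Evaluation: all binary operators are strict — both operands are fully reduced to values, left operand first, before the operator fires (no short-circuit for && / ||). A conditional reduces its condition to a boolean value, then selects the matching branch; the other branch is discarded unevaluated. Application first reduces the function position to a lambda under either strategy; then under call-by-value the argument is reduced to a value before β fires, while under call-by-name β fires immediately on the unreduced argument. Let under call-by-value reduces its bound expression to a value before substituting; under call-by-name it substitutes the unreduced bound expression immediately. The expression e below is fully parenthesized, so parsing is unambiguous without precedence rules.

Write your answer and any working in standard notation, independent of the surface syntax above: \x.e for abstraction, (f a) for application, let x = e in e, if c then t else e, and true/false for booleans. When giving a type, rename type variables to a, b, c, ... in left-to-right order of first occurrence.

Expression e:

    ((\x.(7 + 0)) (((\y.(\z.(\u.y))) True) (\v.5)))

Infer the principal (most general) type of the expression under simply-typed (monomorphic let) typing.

Working:
  unify Int ~ Int
  unify Int ~ Int
\x._ : a -> Int
y : b
\u._ : d -> b
\z._ : c -> d -> b
\y._ : b -> c -> d -> b
  unify b -> c -> d -> b ~ Bool -> e
  unify b ~ Bool
  unify c -> d -> Bool ~ e
_ _ : c -> d -> Bool
\v._ : f -> Int
  unify c -> d -> Bool ~ (f -> Int) -> g
  unify c ~ f -> Int
  unify d -> Bool ~ g
_ _ : d -> Bool
  unify a -> Int ~ (d -> Bool) -> h
  unify a ~ d -> Bool
  unify Int ~ h
_ _ : Int

Answer: Int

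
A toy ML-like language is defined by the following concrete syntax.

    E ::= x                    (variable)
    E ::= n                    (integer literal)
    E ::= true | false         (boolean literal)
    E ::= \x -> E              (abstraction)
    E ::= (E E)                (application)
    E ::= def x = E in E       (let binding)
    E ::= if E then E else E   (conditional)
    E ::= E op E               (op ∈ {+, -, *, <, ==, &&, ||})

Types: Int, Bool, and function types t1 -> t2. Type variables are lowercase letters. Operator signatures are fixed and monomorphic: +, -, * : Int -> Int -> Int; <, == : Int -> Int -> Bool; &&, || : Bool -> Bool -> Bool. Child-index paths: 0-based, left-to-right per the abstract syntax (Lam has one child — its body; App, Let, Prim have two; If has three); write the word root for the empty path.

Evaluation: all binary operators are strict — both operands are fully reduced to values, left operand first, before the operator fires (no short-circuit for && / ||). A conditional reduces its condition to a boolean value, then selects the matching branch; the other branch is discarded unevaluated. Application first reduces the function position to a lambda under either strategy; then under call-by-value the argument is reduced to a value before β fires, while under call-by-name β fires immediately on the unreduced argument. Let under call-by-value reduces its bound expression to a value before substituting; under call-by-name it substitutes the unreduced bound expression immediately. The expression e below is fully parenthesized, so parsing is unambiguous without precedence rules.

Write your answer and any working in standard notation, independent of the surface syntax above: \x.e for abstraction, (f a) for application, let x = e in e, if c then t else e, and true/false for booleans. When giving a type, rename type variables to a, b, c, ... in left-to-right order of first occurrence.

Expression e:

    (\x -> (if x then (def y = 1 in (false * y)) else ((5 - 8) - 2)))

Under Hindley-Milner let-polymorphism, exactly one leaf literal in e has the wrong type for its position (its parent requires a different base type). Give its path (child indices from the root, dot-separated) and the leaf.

Trace:
x : a
  unify a ~ Bool
let y : Int
  unify Bool ~ Int
  FAIL: mismatch Bool ~ Int

Answer: 0.1.1.0 : false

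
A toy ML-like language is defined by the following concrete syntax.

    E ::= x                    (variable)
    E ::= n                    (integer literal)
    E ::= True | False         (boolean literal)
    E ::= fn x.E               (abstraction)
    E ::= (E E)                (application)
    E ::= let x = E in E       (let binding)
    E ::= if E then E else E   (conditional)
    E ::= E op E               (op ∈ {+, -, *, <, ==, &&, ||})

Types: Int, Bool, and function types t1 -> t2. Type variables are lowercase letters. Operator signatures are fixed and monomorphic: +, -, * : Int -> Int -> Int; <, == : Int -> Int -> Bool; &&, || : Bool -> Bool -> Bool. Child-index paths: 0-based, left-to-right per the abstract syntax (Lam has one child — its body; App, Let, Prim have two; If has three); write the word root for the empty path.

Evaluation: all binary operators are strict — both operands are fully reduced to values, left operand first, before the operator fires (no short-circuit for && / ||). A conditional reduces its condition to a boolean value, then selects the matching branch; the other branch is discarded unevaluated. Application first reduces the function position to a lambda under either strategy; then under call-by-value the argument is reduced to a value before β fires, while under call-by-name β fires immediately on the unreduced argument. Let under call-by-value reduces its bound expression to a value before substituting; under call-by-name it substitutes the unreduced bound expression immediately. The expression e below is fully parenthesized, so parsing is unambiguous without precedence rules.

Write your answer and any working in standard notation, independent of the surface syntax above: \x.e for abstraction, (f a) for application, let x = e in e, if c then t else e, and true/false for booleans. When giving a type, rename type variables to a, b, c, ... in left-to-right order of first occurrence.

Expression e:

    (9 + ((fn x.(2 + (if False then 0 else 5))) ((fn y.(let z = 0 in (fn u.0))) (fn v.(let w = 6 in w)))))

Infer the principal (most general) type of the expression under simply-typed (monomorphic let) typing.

Trace:
  unify Int ~ Int
  unify Int ~ Int
  unify Bool ~ Bool
  unify Int ~ Int
  unify Int ~ Int
\x._ : a -> Int
let z : Int
\u._ : c -> Int
\y._ : b -> c -> Int
let w : Int
w : Int
\v._ : d -> Int
  unify b -> c -> Int ~ (d -> Int) -> e
  unify b ~ d -> Int
  unify c -> Int ~ e
_ _ : c -> Int
  unify a -> Int ~ (c -> Int) -> f
  unify a ~ c -> Int
  unify Int ~ f
_ _ : Int
  unify Int ~ Int

Answer: Int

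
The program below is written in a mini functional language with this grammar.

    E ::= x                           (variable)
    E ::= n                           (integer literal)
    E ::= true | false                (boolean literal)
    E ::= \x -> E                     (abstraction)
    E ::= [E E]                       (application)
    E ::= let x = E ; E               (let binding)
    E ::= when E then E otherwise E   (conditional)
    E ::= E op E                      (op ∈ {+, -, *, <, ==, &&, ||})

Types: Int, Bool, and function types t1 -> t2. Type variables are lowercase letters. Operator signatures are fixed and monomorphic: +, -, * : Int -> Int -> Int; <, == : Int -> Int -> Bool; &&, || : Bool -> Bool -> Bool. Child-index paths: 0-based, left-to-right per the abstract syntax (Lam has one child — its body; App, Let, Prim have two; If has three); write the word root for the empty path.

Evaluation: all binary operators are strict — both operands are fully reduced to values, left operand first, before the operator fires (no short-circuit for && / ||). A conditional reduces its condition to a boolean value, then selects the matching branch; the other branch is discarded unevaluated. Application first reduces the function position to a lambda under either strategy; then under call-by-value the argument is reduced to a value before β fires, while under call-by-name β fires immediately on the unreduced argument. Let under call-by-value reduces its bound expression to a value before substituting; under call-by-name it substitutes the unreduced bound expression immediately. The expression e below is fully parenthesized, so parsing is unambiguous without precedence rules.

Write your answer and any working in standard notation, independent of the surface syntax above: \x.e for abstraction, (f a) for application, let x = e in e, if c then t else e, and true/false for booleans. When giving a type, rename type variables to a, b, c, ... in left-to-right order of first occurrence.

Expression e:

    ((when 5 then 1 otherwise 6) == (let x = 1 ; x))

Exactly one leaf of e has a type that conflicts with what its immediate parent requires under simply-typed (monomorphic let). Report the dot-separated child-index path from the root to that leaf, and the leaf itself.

Trace:
  unify Int ~ Bool
  FAIL: mismatch Int ~ Bool

Answer: 0.0 : 5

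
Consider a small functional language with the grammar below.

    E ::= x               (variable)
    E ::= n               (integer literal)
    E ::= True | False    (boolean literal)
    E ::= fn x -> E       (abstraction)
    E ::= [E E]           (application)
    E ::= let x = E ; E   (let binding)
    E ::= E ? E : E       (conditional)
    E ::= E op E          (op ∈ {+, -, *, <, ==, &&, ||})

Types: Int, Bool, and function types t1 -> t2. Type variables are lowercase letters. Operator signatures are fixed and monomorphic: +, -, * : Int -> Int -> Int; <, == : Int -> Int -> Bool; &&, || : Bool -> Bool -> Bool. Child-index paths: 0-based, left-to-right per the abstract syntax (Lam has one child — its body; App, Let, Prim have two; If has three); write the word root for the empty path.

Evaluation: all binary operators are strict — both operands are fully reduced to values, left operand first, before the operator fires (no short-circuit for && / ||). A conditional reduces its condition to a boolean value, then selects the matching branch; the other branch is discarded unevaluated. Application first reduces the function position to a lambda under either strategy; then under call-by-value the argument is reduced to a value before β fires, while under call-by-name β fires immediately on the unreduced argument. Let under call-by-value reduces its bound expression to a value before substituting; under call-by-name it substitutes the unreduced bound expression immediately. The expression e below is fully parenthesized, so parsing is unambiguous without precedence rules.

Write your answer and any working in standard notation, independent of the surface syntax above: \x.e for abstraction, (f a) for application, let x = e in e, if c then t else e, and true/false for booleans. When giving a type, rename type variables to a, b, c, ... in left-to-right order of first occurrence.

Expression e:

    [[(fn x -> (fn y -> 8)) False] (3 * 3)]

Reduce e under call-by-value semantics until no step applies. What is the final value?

Answer: 8

Trace:
step 0: (((\x.(\y.8)) false) (3 * 3))
step 1: [beta@0] ((\y.8) (3 * 3))
step 2: [delta@1] ((\y.8) 9)
step 3: [beta@root] 8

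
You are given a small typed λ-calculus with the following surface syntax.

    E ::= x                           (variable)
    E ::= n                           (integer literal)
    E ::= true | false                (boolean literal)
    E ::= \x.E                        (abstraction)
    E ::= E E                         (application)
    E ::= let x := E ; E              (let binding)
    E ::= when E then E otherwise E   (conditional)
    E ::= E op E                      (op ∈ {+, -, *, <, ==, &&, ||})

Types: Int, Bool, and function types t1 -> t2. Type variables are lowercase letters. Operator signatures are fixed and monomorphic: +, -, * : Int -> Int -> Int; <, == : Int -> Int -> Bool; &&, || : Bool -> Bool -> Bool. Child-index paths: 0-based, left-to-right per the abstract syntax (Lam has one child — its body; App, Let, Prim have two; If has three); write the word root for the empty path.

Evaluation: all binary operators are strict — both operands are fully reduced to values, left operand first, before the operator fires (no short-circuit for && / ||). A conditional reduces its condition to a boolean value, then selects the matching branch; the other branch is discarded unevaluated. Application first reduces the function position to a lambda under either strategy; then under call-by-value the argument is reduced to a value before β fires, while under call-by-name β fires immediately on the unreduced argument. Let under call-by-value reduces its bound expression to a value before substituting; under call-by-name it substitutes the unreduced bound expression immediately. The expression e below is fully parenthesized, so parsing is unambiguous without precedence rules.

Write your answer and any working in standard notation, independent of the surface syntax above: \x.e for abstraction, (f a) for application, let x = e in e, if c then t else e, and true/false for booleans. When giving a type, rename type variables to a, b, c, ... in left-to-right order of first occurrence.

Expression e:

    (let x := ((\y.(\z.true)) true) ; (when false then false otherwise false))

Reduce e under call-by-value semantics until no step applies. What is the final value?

Derivation:
step 0: (let x = ((\y.(\z.true)) true) in (if false then false else false))
step 1: [beta@0] (let x = (\z.true) in (if false then false else false))
step 2: [let@root] (if false then false else false)
step 3: [if@root] false

Answer: false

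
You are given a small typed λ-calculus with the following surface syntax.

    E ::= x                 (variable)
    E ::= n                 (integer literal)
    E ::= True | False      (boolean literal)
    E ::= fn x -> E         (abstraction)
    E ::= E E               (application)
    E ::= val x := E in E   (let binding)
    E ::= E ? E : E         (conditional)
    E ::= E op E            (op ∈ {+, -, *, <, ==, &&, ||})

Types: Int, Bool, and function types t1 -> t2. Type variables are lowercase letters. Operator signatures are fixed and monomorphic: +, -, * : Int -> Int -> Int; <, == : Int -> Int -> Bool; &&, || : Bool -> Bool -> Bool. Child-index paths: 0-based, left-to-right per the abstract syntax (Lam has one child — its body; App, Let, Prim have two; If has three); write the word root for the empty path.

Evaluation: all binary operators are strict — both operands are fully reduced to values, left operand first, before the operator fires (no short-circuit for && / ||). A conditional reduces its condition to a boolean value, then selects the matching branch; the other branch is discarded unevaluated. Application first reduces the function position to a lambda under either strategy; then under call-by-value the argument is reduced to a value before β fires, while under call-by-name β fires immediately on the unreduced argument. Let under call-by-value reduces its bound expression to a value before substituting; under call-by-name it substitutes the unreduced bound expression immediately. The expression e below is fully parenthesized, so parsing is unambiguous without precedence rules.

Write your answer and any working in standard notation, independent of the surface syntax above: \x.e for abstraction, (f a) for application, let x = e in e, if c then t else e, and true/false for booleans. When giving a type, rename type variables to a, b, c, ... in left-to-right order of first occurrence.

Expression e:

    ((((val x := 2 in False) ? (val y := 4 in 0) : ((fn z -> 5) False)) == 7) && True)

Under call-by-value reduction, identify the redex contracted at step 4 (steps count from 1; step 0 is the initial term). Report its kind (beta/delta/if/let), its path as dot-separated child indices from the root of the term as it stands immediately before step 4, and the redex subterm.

Trace:
step 0: (((if (let x = 2 in false) then (let y = 4 in 0) else ((\z.5) false)) == 7) && true)
step 1: [let@0.0.0] (((if false then (let y = 4 in 0) else ((\z.5) false)) == 7) && true)
step 2: [if@0.0] ((((\z.5) false) == 7) && true)
step 3: [beta@0.0] ((5 == 7) && true)
step 4: [delta@0] (false && true)

Answer: delta at 0 : (5 == 7)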